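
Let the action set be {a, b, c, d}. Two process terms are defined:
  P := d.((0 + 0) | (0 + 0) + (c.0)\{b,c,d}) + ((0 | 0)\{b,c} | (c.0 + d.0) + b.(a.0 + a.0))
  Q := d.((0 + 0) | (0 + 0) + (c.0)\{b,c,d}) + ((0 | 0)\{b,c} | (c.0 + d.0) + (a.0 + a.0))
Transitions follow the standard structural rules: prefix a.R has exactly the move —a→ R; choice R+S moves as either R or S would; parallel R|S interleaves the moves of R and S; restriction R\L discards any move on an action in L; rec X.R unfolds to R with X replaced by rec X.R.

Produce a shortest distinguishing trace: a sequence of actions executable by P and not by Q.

P's transition system — 5 states:
  s0 = d.((0 + 0) | (0 + 0) + (c.0)\{b,c,d}) + ((0 | 0)\{b,c} | (c.0 + d.0) + b.(a.0 + a.0)) | —b→ s1, —c→ s2, —d→ s2, —d→ s3
  s1 = a.0 + a.0 | —a→ s4
  s2 = (0 | 0)\{b,c} | 0 | stopped
  s3 = (0 + 0) | (0 + 0) + (c.0)\{b,c,d} | stopped
  s4 = 0 | stopped
Q's transition system — 4 states:
  t0 = d.((0 + 0) | (0 + 0) + (c.0)\{b,c,d}) + ((0 | 0)\{b,c} | (c.0 + d.0) + (a.0 + a.0)) | —a→ t1, —c→ t2, —d→ t2, —d→ t3
  t1 = 0 | stopped
  t2 = (0 | 0)\{b,c} | 0 | stopped
  t3 = (0 + 0) | (0 + 0) + (c.0)\{b,c,d} | stopped
Run σ = ⟨b⟩ on P: start {s0}
  [1] b ⇒ {s1}
  — P admits the full trace.
Run σ = ⟨b⟩ on Q: start {t0}
  [1] b ⇒ no successor for Q

b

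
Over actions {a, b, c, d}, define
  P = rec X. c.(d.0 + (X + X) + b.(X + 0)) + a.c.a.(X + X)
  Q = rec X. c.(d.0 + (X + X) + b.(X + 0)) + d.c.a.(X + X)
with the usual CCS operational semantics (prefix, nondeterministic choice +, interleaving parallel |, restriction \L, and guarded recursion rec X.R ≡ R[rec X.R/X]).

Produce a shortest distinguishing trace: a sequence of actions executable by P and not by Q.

a

Reachable graph of P (7 states):
  s0 = rec X. c.(d.0 + (X + X) + b.(X + 0)) + a.c.a.(X + X) → --a--▸ s1, --c--▸ s2
  s1 = c.a.((rec X. c.(d.0 + (X + X) + b.(X + 0)) + a.c.a.(X + X)) + (rec X. c.(d.0 + (X + X) + b.(X + 0)) + a.c.a.(X + X))) → --c--▸ s3
  s2 = d.0 + ((rec X. c.(d.0 + (X + X) + b.(X + 0)) + a.c.a.(X + X)) + (rec X. c.(d.0 + (X + X) + b.(X + 0)) + a.c.a.(X + X))) + b.((rec X. c.(d.0 + (X + X) + b.(X + 0)) + a.c.a.(X + X)) + 0) → --a--▸ s1, --b--▸ s4, --c--▸ s2, --d--▸ s5
  s3 = a.((rec X. c.(d.0 + (X + X) + b.(X + 0)) + a.c.a.(X + X)) + (rec X. c.(d.0 + (X + X) + b.(X + 0)) + a.c.a.(X + X))) → --a--▸ s6
  s4 = (rec X. c.(d.0 + (X + X) + b.(X + 0)) + a.c.a.(X + X)) + 0 → --a--▸ s1, --c--▸ s2
  s5 = 0 → (no moves)
  s6 = (rec X. c.(d.0 + (X + X) + b.(X + 0)) + a.c.a.(X + X)) + (rec X. c.(d.0 + (X + X) + b.(X + 0)) + a.c.a.(X + X)) → --a--▸ s1, --c--▸ s2
Reachable graph of Q (7 states):
  t0 = rec X. c.(d.0 + (X + X) + b.(X + 0)) + d.c.a.(X + X) → --c--▸ t1, --d--▸ t2
  t1 = d.0 + ((rec X. c.(d.0 + (X + X) + b.(X + 0)) + d.c.a.(X + X)) + (rec X. c.(d.0 + (X + X) + b.(X + 0)) + d.c.a.(X + X))) + b.((rec X. c.(d.0 + (X + X) + b.(X + 0)) + d.c.a.(X + X)) + 0) → --b--▸ t3, --c--▸ t1, --d--▸ t2, --d--▸ t4
  t2 = c.a.((rec X. c.(d.0 + (X + X) + b.(X + 0)) + d.c.a.(X + X)) + (rec X. c.(d.0 + (X + X) + b.(X + 0)) + d.c.a.(X + X))) → --c--▸ t5
  t3 = (rec X. c.(d.0 + (X + X) + b.(X + 0)) + d.c.a.(X + X)) + 0 → --c--▸ t1, --d--▸ t2
  t4 = 0 → (no moves)
  t5 = a.((rec X. c.(d.0 + (X + X) + b.(X + 0)) + d.c.a.(X + X)) + (rec X. c.(d.0 + (X + X) + b.(X + 0)) + d.c.a.(X + X))) → --a--▸ t6
  t6 = (rec X. c.(d.0 + (X + X) + b.(X + 0)) + d.c.a.(X + X)) + (rec X. c.(d.0 + (X + X) + b.(X + 0)) + d.c.a.(X + X)) → --c--▸ t1, --d--▸ t2
Run σ = ⟨a⟩ on P: start {s0}
  step 1 (a): {s1}
  ✓ P
Run σ = ⟨a⟩ on Q: start {t0}
  step 1 (a): no successor for Q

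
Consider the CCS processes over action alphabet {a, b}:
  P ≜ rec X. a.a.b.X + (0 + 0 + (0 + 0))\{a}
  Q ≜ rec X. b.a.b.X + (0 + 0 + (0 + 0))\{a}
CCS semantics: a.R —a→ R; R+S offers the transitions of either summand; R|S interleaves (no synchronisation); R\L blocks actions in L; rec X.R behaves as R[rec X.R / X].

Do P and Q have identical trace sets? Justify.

Reachable graph of P (3 states):
  u0 = rec X. a.a.b.X + (0 + 0 + (0 + 0))\{a} ⊢ =a=> u1
  u1 = a.b.(rec X. a.a.b.X + (0 + 0 + (0 + 0))\{a}) ⊢ =a=> u2
  u2 = b.(rec X. a.a.b.X + (0 + 0 + (0 + 0))\{a}) ⊢ =b=> u0
Reachable graph of Q (3 states):
  v0 = rec X. b.a.b.X + (0 + 0 + (0 + 0))\{a} ⊢ =b=> v1
  v1 = a.b.(rec X. b.a.b.X + (0 + 0 + (0 + 0))\{a}) ⊢ =a=> v2
  v2 = b.(rec X. b.a.b.X + (0 + 0 + (0 + 0))\{a}) ⊢ =b=> v0
Run σ = ⟨a⟩ on P: start {u0}
  after a @ step 1: {u1}
  — P admits the full trace.
Run σ = ⟨a⟩ on Q: start {v0}
  after a @ step 1: ∅ (Q stuck)

NO — witness ⟨a⟩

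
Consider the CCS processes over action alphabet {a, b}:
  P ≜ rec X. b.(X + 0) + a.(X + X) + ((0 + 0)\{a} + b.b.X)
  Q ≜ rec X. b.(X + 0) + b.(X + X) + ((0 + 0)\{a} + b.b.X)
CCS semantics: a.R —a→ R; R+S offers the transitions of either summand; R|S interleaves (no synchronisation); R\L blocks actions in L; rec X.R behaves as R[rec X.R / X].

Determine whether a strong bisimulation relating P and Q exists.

P ≁ Q

LTS(P): 4 reachable states
  p0 = rec X. b.(X + 0) + a.(X + X) + ((0 + 0)\{a} + b.b.X) :: --a--▸ p1, --b--▸ p2, --b--▸ p3
  p1 = (rec X. b.(X + 0) + a.(X + X) + ((0 + 0)\{a} + b.b.X)) + (rec X. b.(X + 0) + a.(X + X) + ((0 + 0)\{a} + b.b.X)) :: --a--▸ p1, --b--▸ p2, --b--▸ p3
  p2 = (rec X. b.(X + 0) + a.(X + X) + ((0 + 0)\{a} + b.b.X)) + 0 :: --a--▸ p1, --b--▸ p2, --b--▸ p3
  p3 = b.(rec X. b.(X + 0) + a.(X + X) + ((0 + 0)\{a} + b.b.X)) :: --b--▸ p0
LTS(Q): 4 reachable states
  q0 = rec X. b.(X + 0) + b.(X + X) + ((0 + 0)\{a} + b.b.X) :: --b--▸ q1, --b--▸ q2, --b--▸ q3
  q1 = (rec X. b.(X + 0) + b.(X + X) + ((0 + 0)\{a} + b.b.X)) + (rec X. b.(X + 0) + b.(X + X) + ((0 + 0)\{a} + b.b.X)) :: --b--▸ q1, --b--▸ q2, --b--▸ q3
  q2 = (rec X. b.(X + 0) + b.(X + X) + ((0 + 0)\{a} + b.b.X)) + 0 :: --b--▸ q1, --b--▸ q2, --b--▸ q3
  q3 = b.(rec X. b.(X + 0) + b.(X + X) + ((0 + 0)\{a} + b.b.X)) :: --b--▸ q0
Coarsest stable partition (strong bisimilarity classes):
  B0 = {p0, p1, p2}
  B1 = {p3}
  B2 = {q0, q1, q2, q3}
p0 ∈ B0, q0 ∈ B2 → different blocks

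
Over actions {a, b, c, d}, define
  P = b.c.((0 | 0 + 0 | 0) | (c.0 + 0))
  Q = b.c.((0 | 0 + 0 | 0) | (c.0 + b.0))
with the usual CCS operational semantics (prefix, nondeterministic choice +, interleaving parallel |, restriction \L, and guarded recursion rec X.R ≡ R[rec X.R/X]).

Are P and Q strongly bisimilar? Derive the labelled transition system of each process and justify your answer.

P's transition system — 4 states:
  p0 = b.c.((0 | 0 + 0 | 0) | (c.0 + 0)) ⊢ —b→ p1
  p1 = c.((0 | 0 + 0 | 0) | (c.0 + 0)) ⊢ —c→ p2
  p2 = (0 | 0 + 0 | 0) | (c.0 + 0) ⊢ —c→ p3
  p3 = (0 | 0 + 0 | 0) | 0 ⊢ ∅
Q's transition system — 4 states:
  q0 = b.c.((0 | 0 + 0 | 0) | (c.0 + b.0)) ⊢ —b→ q1
  q1 = c.((0 | 0 + 0 | 0) | (c.0 + b.0)) ⊢ —c→ q2
  q2 = (0 | 0 + 0 | 0) | (c.0 + b.0) ⊢ —b→ q3, —c→ q3
  q3 = (0 | 0 + 0 | 0) | 0 ⊢ ∅
Bisimilarity quotient blocks:
  B0 = {p0}
  B1 = {p1}
  B2 = {p2}
  B3 = {p3, q3}
  B4 = {q0}
  B5 = {q1}
  B6 = {q2}
p0 ∈ B0, q0 ∈ B4 → different blocks

not bisimilar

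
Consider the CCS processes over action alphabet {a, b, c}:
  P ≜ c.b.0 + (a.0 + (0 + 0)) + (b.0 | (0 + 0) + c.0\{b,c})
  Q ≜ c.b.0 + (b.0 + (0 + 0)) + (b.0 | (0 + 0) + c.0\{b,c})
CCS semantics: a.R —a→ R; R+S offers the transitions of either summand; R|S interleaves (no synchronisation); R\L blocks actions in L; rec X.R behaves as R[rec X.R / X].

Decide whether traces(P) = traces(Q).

traces(P) ≠ traces(Q) — witness ⟨a⟩

P's transition system — 5 states:
  s0 = c.b.0 + (a.0 + (0 + 0)) + (b.0 | (0 + 0) + c.0\{b,c}) has moves -a-> s1, -b-> s2, -c-> s3, -c-> s4
  s1 = 0 has moves ·
  s2 = 0 | (0 + 0) has moves ·
  s3 = 0\{b,c} has moves ·
  s4 = b.0 has moves -b-> s1
Q's transition system — 5 states:
  t0 = c.b.0 + (b.0 + (0 + 0)) + (b.0 | (0 + 0) + c.0\{b,c}) has moves -b-> t1, -b-> t2, -c-> t3, -c-> t4
  t1 = 0 has moves ·
  t2 = 0 | (0 + 0) has moves ·
  t3 = 0\{b,c} has moves ·
  t4 = b.0 has moves -b-> t1
Run σ = ⟨a⟩ on P: start {s0}
  [1] a ⇒ {s1}
  — P admits the full trace.
Run σ = ⟨a⟩ on Q: start {t0}
  [1] a ⇒ no successor for Q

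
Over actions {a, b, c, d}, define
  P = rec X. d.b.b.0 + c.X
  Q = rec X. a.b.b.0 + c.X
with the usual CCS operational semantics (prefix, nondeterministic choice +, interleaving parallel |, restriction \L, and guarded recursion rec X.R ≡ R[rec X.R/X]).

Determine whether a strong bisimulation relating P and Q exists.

not bisimilar

Reachable graph of P (4 states):
  s0 = rec X. d.b.b.0 + c.X | =c=> s0, =d=> s1
  s1 = b.b.0 | =b=> s2
  s2 = b.0 | =b=> s3
  s3 = 0 | ·
Reachable graph of Q (4 states):
  t0 = rec X. a.b.b.0 + c.X | =a=> t1, =c=> t0
  t1 = b.b.0 | =b=> t2
  t2 = b.0 | =b=> t3
  t3 = 0 | ·
Coarsest stable partition (strong bisimilarity classes):
  B0 = {s0}
  B1 = {s1, t1}
  B2 = {s2, t2}
  B3 = {s3, t3}
  B4 = {t0}
s0 ∈ B0, t0 ∈ B4 → different blocks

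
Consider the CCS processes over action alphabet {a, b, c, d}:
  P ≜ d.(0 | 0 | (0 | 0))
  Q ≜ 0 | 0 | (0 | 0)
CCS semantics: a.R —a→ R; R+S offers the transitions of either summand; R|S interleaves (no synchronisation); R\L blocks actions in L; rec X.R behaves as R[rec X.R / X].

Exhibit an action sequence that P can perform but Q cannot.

d

P's transition system — 2 states:
  s0 = d.(0 | 0 | (0 | 0)) ⊢ =d=> s1
  s1 = 0 | 0 | (0 | 0) ⊢ (no moves)
Q's transition system — 1 states:
  t0 = 0 | 0 | (0 | 0) ⊢ (no moves)
Trace ⟨d⟩ through P, begin at {s0}:
  [1] d ⇒ {s1}
  ✓ P
Trace ⟨d⟩ through Q, begin at {t0}:
  [1] d ⇒ ∅  — Q cannot continue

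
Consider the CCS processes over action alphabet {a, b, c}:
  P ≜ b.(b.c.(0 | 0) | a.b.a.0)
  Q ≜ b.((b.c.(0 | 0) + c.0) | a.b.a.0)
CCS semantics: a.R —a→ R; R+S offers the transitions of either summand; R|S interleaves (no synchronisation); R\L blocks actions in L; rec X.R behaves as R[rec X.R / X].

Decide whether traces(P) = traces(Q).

trace-distinct — witness ⟨bc⟩

Reachable graph of P (13 states):
  s0 = b.(b.c.(0 | 0) | a.b.a.0) | =b=> s1
  s1 = b.c.(0 | 0) | a.b.a.0 | =a=> s2, =b=> s3
  s2 = b.c.(0 | 0) | b.a.0 | =b=> s4, =b=> s5
  s3 = c.(0 | 0) | a.b.a.0 | =a=> s5, =c=> s6
  s4 = b.c.(0 | 0) | a.0 | =a=> s7, =b=> s8
  s5 = c.(0 | 0) | b.a.0 | =b=> s8, =c=> s9
  s6 = 0 | 0 | a.b.a.0 | =a=> s9
  s7 = b.c.(0 | 0) | 0 | =b=> s10
  s8 = c.(0 | 0) | a.0 | =a=> s10, =c=> s11
  s9 = 0 | 0 | b.a.0 | =b=> s11
  s10 = c.(0 | 0) | 0 | =c=> s12
  s11 = 0 | 0 | a.0 | =a=> s12
  s12 = 0 | 0 | 0 | stopped
Reachable graph of Q (17 states):
  t0 = b.((b.c.(0 | 0) + c.0) | a.b.a.0) | =b=> t1
  t1 = (b.c.(0 | 0) + c.0) | a.b.a.0 | =a=> t2, =b=> t3, =c=> t4
  t2 = (b.c.(0 | 0) + c.0) | b.a.0 | =b=> t5, =b=> t6, =c=> t7
  t3 = c.(0 | 0) | a.b.a.0 | =a=> t6, =c=> t8
  t4 = 0 | a.b.a.0 | =a=> t7
  t5 = (b.c.(0 | 0) + c.0) | a.0 | =a=> t9, =b=> t10, =c=> t11
  t6 = c.(0 | 0) | b.a.0 | =b=> t10, =c=> t12
  t7 = 0 | b.a.0 | =b=> t11
  t8 = 0 | 0 | a.b.a.0 | =a=> t12
  t9 = (b.c.(0 | 0) + c.0) | 0 | =b=> t13, =c=> t14
  t10 = c.(0 | 0) | a.0 | =a=> t13, =c=> t15
  t11 = 0 | a.0 | =a=> t14
  t12 = 0 | 0 | b.a.0 | =b=> t15
  t13 = c.(0 | 0) | 0 | =c=> t16
  t14 = 0 | 0 | stopped
  t15 = 0 | 0 | a.0 | =a=> t16
  t16 = 0 | 0 | 0 | stopped
Run σ = ⟨bc⟩ on Q: start {t0}
  after b @ step 1: {t1}
  after c @ step 2: {t4}
  Q completes σ.
Run σ = ⟨bc⟩ on P: start {s0}
  after b @ step 1: {s1}
  after c @ step 2: no successor for P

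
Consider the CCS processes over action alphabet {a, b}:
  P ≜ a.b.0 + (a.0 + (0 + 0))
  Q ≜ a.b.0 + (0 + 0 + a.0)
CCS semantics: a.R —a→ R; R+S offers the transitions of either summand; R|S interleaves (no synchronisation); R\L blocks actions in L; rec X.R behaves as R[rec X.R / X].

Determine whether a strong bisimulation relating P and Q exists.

P's transition system — 3 states:
  s0 = a.b.0 + (a.0 + (0 + 0)) ⊢ ··a··> s1, ··a··> s2
  s1 = 0 ⊢ ·
  s2 = b.0 ⊢ ··b··> s1
Q's transition system — 3 states:
  t0 = a.b.0 + (0 + 0 + a.0) ⊢ ··a··> t1, ··a··> t2
  t1 = 0 ⊢ ·
  t2 = b.0 ⊢ ··b··> t1
Partition-refinement fixed point:
  B0 = {s0, t0}
  B1 = {s2, t2}
  B2 = {s1, t1}
s0 ∈ B0, t0 ∈ B0 → same block

YES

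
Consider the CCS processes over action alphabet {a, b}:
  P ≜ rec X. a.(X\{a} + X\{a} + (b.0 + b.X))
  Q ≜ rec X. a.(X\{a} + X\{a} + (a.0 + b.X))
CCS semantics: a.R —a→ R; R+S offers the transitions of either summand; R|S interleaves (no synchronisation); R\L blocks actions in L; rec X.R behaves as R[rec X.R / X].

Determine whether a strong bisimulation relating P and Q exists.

P's transition system — 3 states:
  u0 = rec X. a.(X\{a} + X\{a} + (b.0 + b.X)) :: =a=> u1
  u1 = (rec X. a.(X\{a} + X\{a} + (b.0 + b.X)))\{a} + (rec X. a.(X\{a} + X\{a} + (b.0 + b.X)))\{a} + (b.0 + b.(rec X. a.(X\{a} + X\{a} + (b.0 + b.X)))) :: =b=> u0, =b=> u2
  u2 = 0 :: (no moves)
Q's transition system — 3 states:
  v0 = rec X. a.(X\{a} + X\{a} + (a.0 + b.X)) :: =a=> v1
  v1 = (rec X. a.(X\{a} + X\{a} + (a.0 + b.X)))\{a} + (rec X. a.(X\{a} + X\{a} + (a.0 + b.X)))\{a} + (a.0 + b.(rec X. a.(X\{a} + X\{a} + (a.0 + b.X)))) :: =a=> v2, =b=> v0
  v2 = 0 :: (no moves)
Coarsest stable partition (strong bisimilarity classes):
  B0 = {u0}
  B1 = {u1}
  B2 = {u2, v2}
  B3 = {v0}
  B4 = {v1}
u0 ∈ B0, v0 ∈ B3 → different blocks

not bisimilar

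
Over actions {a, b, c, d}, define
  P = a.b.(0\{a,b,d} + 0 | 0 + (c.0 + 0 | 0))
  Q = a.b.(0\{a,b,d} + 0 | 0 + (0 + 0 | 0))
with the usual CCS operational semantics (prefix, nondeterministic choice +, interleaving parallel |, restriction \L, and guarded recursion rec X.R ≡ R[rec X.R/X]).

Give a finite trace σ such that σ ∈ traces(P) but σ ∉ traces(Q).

Reachable graph of P (4 states):
  p0 = a.b.(0\{a,b,d} + 0 | 0 + (c.0 + 0 | 0)) ⊢ =a=> p1
  p1 = b.(0\{a,b,d} + 0 | 0 + (c.0 + 0 | 0)) ⊢ =b=> p2
  p2 = 0\{a,b,d} + 0 | 0 + (c.0 + 0 | 0) ⊢ =c=> p3
  p3 = 0 ⊢ deadlocked
Reachable graph of Q (3 states):
  q0 = a.b.(0\{a,b,d} + 0 | 0 + (0 + 0 | 0)) ⊢ =a=> q1
  q1 = b.(0\{a,b,d} + 0 | 0 + (0 + 0 | 0)) ⊢ =b=> q2
  q2 = 0\{a,b,d} + 0 | 0 + (0 + 0 | 0) ⊢ deadlocked
Executing abc from P (initial set {p0}):
  after a @ step 1: {p1}
  after b @ step 2: {p2}
  after c @ step 3: {p3}
  P completes σ.
Executing abc from Q (initial set {q0}):
  after a @ step 1: {q1}
  after b @ step 2: {q2}
  after c @ step 3: ∅ (Q stuck)

abc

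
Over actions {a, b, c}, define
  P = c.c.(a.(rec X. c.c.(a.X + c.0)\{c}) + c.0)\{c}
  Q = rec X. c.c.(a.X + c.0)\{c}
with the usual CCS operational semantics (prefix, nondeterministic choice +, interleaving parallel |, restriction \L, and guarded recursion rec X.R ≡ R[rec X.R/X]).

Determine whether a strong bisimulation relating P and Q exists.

YES

P's transition system — 4 states:
  m0 = c.c.(a.(rec X. c.c.(a.X + c.0)\{c}) + c.0)\{c} | --c--▸ m1
  m1 = c.(a.(rec X. c.c.(a.X + c.0)\{c}) + c.0)\{c} | --c--▸ m2
  m2 = (a.(rec X. c.c.(a.X + c.0)\{c}) + c.0)\{c} | --a--▸ m3
  m3 = (rec X. c.c.(a.X + c.0)\{c})\{c} | ·
Q's transition system — 4 states:
  n0 = rec X. c.c.(a.X + c.0)\{c} | --c--▸ n1
  n1 = c.(a.(rec X. c.c.(a.X + c.0)\{c}) + c.0)\{c} | --c--▸ n2
  n2 = (a.(rec X. c.c.(a.X + c.0)\{c}) + c.0)\{c} | --a--▸ n3
  n3 = (rec X. c.c.(a.X + c.0)\{c})\{c} | ·
Bisimilarity quotient blocks:
  B0 = {m0, n0}
  B1 = {m1, n1}
  B2 = {m2, n2}
  B3 = {m3, n3}
m0 ∈ B0, n0 ∈ B0 → same block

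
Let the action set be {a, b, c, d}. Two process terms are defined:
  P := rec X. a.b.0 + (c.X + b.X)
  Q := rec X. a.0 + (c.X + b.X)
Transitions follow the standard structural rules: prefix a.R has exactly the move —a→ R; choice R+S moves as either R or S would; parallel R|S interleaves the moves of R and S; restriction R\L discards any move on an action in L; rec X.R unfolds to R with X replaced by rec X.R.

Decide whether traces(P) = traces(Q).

LTS(P): 3 reachable states
  u0 = rec X. a.b.0 + (c.X + b.X) | ··a··> u1, ··b··> u0, ··c··> u0
  u1 = b.0 | ··b··> u2
  u2 = 0 | ∅
LTS(Q): 2 reachable states
  v0 = rec X. a.0 + (c.X + b.X) | ··a··> v1, ··b··> v0, ··c··> v0
  v1 = 0 | ∅
Run σ = ⟨ab⟩ on P: start {u0}
  after a @ step 1: {u1}
  after b @ step 2: {u2}
  — P admits the full trace.
Run σ = ⟨ab⟩ on Q: start {v0}
  after a @ step 1: {v1}
  after b @ step 2: no successor for Q

traces(P) ≠ traces(Q) — witness ⟨ab⟩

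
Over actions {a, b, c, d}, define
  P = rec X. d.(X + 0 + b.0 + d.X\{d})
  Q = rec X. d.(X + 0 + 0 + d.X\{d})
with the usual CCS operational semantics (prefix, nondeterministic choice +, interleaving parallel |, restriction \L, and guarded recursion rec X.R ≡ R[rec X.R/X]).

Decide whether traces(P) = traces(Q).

trace-distinct — witness ⟨db⟩

Reachable graph of P (4 states):
  u0 = rec X. d.(X + 0 + b.0 + d.X\{d}) ⊢ —d→ u1
  u1 = (rec X. d.(X + 0 + b.0 + d.X\{d})) + 0 + b.0 + d.(rec X. d.(X + 0 + b.0 + d.X\{d}))\{d} ⊢ —b→ u2, —d→ u1, —d→ u3
  u2 = 0 ⊢ ∅
  u3 = (rec X. d.(X + 0 + b.0 + d.X\{d}))\{d} ⊢ ∅
Reachable graph of Q (3 states):
  v0 = rec X. d.(X + 0 + 0 + d.X\{d}) ⊢ —d→ v1
  v1 = (rec X. d.(X + 0 + 0 + d.X\{d})) + 0 + 0 + d.(rec X. d.(X + 0 + 0 + d.X\{d}))\{d} ⊢ —d→ v1, —d→ v2
  v2 = (rec X. d.(X + 0 + 0 + d.X\{d}))\{d} ⊢ ∅
Run σ = ⟨db⟩ on P: start {u0}
  after d @ step 1: {u1}
  after b @ step 2: {u2}
  ✓ P
Run σ = ⟨db⟩ on Q: start {v0}
  after d @ step 1: {v1}
  after b @ step 2: ∅ (Q stuck)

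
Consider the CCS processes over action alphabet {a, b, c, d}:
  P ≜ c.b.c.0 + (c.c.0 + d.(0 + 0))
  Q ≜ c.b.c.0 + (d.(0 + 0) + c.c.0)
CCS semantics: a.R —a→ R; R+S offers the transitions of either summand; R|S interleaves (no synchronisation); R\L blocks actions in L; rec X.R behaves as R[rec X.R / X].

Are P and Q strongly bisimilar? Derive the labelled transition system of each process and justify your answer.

LTS(P): 5 reachable states
  m0 = c.b.c.0 + (c.c.0 + d.(0 + 0)) ⊢ =c=> m1, =c=> m2, =d=> m3
  m1 = b.c.0 ⊢ =b=> m2
  m2 = c.0 ⊢ =c=> m4
  m3 = 0 + 0 ⊢ stopped
  m4 = 0 ⊢ stopped
LTS(Q): 5 reachable states
  n0 = c.b.c.0 + (d.(0 + 0) + c.c.0) ⊢ =c=> n1, =c=> n2, =d=> n3
  n1 = b.c.0 ⊢ =b=> n2
  n2 = c.0 ⊢ =c=> n4
  n3 = 0 + 0 ⊢ stopped
  n4 = 0 ⊢ stopped
Coarsest stable partition (strong bisimilarity classes):
  B0 = {m0, n0}
  B1 = {m3, m4, n3, n4}
  B2 = {m2, n2}
  B3 = {m1, n1}
m0 ∈ B0, n0 ∈ B0 → same block

P ~ Q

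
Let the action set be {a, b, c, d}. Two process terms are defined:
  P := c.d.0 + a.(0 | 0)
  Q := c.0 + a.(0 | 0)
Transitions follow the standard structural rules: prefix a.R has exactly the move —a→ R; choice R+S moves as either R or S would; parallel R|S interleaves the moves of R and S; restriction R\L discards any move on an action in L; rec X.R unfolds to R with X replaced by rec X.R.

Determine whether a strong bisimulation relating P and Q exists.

P's transition system — 4 states:
  p0 = c.d.0 + a.(0 | 0) | —a→ p1, —c→ p2
  p1 = 0 | 0 | ∅
  p2 = d.0 | —d→ p3
  p3 = 0 | ∅
Q's transition system — 3 states:
  q0 = c.0 + a.(0 | 0) | —a→ q1, —c→ q2
  q1 = 0 | 0 | ∅
  q2 = 0 | ∅
Bisimilarity quotient blocks:
  B0 = {p0}
  B1 = {p1, p3, q1, q2}
  B2 = {p2}
  B3 = {q0}
p0 ∈ B0, q0 ∈ B3 → different blocks

NO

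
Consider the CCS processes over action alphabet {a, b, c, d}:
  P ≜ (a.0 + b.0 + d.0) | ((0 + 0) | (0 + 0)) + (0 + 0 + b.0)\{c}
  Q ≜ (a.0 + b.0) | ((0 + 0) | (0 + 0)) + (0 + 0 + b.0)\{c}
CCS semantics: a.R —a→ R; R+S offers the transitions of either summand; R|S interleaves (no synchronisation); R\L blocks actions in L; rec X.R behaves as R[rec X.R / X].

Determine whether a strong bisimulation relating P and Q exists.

not bisimilar

P's transition system — 3 states:
  u0 = (a.0 + b.0 + d.0) | ((0 + 0) | (0 + 0)) + (0 + 0 + b.0)\{c} :: =a=> u1, =b=> u1, =b=> u2, =d=> u1
  u1 = 0 | ((0 + 0) | (0 + 0)) :: stopped
  u2 = 0\{c} :: stopped
Q's transition system — 3 states:
  v0 = (a.0 + b.0) | ((0 + 0) | (0 + 0)) + (0 + 0 + b.0)\{c} :: =a=> v1, =b=> v1, =b=> v2
  v1 = 0 | ((0 + 0) | (0 + 0)) :: stopped
  v2 = 0\{c} :: stopped
Partition-refinement fixed point:
  B0 = {u0}
  B1 = {u1, u2, v1, v2}
  B2 = {v0}
u0 ∈ B0, v0 ∈ B2 → different blocks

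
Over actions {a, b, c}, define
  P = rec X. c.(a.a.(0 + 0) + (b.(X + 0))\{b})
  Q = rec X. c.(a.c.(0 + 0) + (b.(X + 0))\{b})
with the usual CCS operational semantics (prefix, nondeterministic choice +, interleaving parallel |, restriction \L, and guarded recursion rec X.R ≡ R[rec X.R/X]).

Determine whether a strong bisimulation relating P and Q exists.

P ≁ Q

LTS(P): 4 reachable states
  p0 = rec X. c.(a.a.(0 + 0) + (b.(X + 0))\{b}) :: -c-> p1
  p1 = a.a.(0 + 0) + (b.((rec X. c.(a.a.(0 + 0) + (b.(X + 0))\{b})) + 0))\{b} :: -a-> p2
  p2 = a.(0 + 0) :: -a-> p3
  p3 = 0 + 0 :: (no moves)
LTS(Q): 4 reachable states
  q0 = rec X. c.(a.c.(0 + 0) + (b.(X + 0))\{b}) :: -c-> q1
  q1 = a.c.(0 + 0) + (b.((rec X. c.(a.c.(0 + 0) + (b.(X + 0))\{b})) + 0))\{b} :: -a-> q2
  q2 = c.(0 + 0) :: -c-> q3
  q3 = 0 + 0 :: (no moves)
Coarsest stable partition (strong bisimilarity classes):
  B0 = {p0}
  B1 = {p1}
  B2 = {p2}
  B3 = {p3, q3}
  B4 = {q0}
  B5 = {q1}
  B6 = {q2}
p0 ∈ B0, q0 ∈ B4 → different blocks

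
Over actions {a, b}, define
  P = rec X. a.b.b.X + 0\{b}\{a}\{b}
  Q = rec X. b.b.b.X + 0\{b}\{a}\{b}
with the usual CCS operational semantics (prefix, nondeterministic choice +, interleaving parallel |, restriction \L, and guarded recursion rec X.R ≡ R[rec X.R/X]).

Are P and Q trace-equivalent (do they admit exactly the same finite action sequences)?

P's transition system — 3 states:
  s0 = rec X. a.b.b.X + 0\{b}\{a}\{b} | —a→ s1
  s1 = b.b.(rec X. a.b.b.X + 0\{b}\{a}\{b}) | —b→ s2
  s2 = b.(rec X. a.b.b.X + 0\{b}\{a}\{b}) | —b→ s0
Q's transition system — 3 states:
  t0 = rec X. b.b.b.X + 0\{b}\{a}\{b} | —b→ t1
  t1 = b.b.(rec X. b.b.b.X + 0\{b}\{a}\{b}) | —b→ t2
  t2 = b.(rec X. b.b.b.X + 0\{b}\{a}\{b}) | —b→ t0
Run σ = ⟨a⟩ on P: start {s0}
  step 1 (a): {s1}
  — P admits the full trace.
Run σ = ⟨a⟩ on Q: start {t0}
  step 1 (a): ∅  — Q cannot continue

NO — witness ⟨a⟩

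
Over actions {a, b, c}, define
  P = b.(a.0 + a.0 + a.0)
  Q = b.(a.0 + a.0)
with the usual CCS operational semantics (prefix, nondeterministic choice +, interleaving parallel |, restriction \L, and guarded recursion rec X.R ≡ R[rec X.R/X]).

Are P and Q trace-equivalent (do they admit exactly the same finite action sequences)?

Reachable graph of P (3 states):
  u0 = b.(a.0 + a.0 + a.0) ⊢ ··b··> u1
  u1 = a.0 + a.0 + a.0 ⊢ ··a··> u2
  u2 = 0 ⊢ (no moves)
Reachable graph of Q (3 states):
  v0 = b.(a.0 + a.0) ⊢ ··b··> v1
  v1 = a.0 + a.0 ⊢ ··a··> v2
  v2 = 0 ⊢ (no moves)
Coarsest stable partition (strong bisimilarity classes):
  B0 = {u0, v0}
  B1 = {u1, v1}
  B2 = {u2, v2}
u0 ∈ B0, v0 ∈ B0 → same block
Bisimilar ⇒ trace-equivalent.

traces(P) = traces(Q)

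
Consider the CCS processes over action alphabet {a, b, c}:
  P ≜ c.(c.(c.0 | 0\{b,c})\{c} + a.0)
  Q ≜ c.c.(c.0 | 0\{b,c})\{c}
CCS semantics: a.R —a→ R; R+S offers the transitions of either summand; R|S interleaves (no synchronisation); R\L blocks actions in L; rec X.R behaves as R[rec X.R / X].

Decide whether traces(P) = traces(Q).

traces(P) ≠ traces(Q) — witness ⟨ca⟩

LTS(P): 4 reachable states
  s0 = c.(c.(c.0 | 0\{b,c})\{c} + a.0) | ··c··> s1
  s1 = c.(c.0 | 0\{b,c})\{c} + a.0 | ··a··> s2, ··c··> s3
  s2 = 0 | ·
  s3 = (c.0 | 0\{b,c})\{c} | ·
LTS(Q): 3 reachable states
  t0 = c.c.(c.0 | 0\{b,c})\{c} | ··c··> t1
  t1 = c.(c.0 | 0\{b,c})\{c} | ··c··> t2
  t2 = (c.0 | 0\{b,c})\{c} | ·
Run σ = ⟨ca⟩ on P: start {s0}
  after c @ step 1: {s1}
  after a @ step 2: {s2}
  P completes σ.
Run σ = ⟨ca⟩ on Q: start {t0}
  after c @ step 1: {t1}
  after a @ step 2: ∅  — Q cannot continue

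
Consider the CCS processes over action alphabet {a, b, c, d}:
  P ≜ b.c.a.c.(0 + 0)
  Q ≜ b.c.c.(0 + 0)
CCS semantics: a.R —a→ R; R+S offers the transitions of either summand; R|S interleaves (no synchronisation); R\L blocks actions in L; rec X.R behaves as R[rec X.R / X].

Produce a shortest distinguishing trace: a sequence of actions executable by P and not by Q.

Reachable graph of P (5 states):
  m0 = b.c.a.c.(0 + 0) | —b→ m1
  m1 = c.a.c.(0 + 0) | —c→ m2
  m2 = a.c.(0 + 0) | —a→ m3
  m3 = c.(0 + 0) | —c→ m4
  m4 = 0 + 0 | ∅
Reachable graph of Q (4 states):
  n0 = b.c.c.(0 + 0) | —b→ n1
  n1 = c.c.(0 + 0) | —c→ n2
  n2 = c.(0 + 0) | —c→ n3
  n3 = 0 + 0 | ∅
Trace ⟨bca⟩ through P, begin at {m0}:
  [1] b ⇒ {m1}
  [2] c ⇒ {m2}
  [3] a ⇒ {m3}
  ✓ P
Trace ⟨bca⟩ through Q, begin at {n0}:
  [1] b ⇒ {n1}
  [2] c ⇒ {n2}
  [3] a ⇒ no successor for Q

bca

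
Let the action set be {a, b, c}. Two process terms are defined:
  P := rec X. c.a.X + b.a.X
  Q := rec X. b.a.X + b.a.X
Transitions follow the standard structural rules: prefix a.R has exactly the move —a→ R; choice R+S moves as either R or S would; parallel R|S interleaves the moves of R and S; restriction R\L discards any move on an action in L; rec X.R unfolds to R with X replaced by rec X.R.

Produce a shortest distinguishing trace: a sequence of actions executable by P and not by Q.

Reachable graph of P (2 states):
  s0 = rec X. c.a.X + b.a.X :: -b-> s1, -c-> s1
  s1 = a.(rec X. c.a.X + b.a.X) :: -a-> s0
Reachable graph of Q (2 states):
  t0 = rec X. b.a.X + b.a.X :: -b-> t1
  t1 = a.(rec X. b.a.X + b.a.X) :: -a-> t0
Run σ = ⟨c⟩ on P: start {s0}
  [1] c ⇒ {s1}
  P completes σ.
Run σ = ⟨c⟩ on Q: start {t0}
  [1] c ⇒ ∅  — Q cannot continue

c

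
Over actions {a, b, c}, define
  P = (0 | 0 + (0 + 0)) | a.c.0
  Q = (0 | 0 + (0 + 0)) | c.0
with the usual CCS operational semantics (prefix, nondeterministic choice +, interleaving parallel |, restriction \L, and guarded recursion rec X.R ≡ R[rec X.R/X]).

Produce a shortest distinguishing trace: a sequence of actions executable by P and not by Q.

LTS(P): 3 reachable states
  u0 = (0 | 0 + (0 + 0)) | a.c.0 has moves -a-> u1
  u1 = (0 | 0 + (0 + 0)) | c.0 has moves -c-> u2
  u2 = (0 | 0 + (0 + 0)) | 0 has moves stopped
LTS(Q): 2 reachable states
  v0 = (0 | 0 + (0 + 0)) | c.0 has moves -c-> v1
  v1 = (0 | 0 + (0 + 0)) | 0 has moves stopped
Executing a from P (initial set {u0}):
  after a @ step 1: {u1}
  — P admits the full trace.
Executing a from Q (initial set {v0}):
  after a @ step 1: no successor for Q

a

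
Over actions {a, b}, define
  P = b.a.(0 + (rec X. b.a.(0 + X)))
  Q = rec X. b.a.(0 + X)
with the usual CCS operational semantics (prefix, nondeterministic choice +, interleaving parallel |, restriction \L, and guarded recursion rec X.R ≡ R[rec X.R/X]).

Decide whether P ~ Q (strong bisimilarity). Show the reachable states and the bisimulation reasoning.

YES

P's transition system — 3 states:
  p0 = b.a.(0 + (rec X. b.a.(0 + X))) ⊢ =b=> p1
  p1 = a.(0 + (rec X. b.a.(0 + X))) ⊢ =a=> p2
  p2 = 0 + (rec X. b.a.(0 + X)) ⊢ =b=> p1
Q's transition system — 3 states:
  q0 = rec X. b.a.(0 + X) ⊢ =b=> q1
  q1 = a.(0 + (rec X. b.a.(0 + X))) ⊢ =a=> q2
  q2 = 0 + (rec X. b.a.(0 + X)) ⊢ =b=> q1
Partition-refinement fixed point:
  B0 = {p0, p2, q0, q2}
  B1 = {p1, q1}
p0 ∈ B0, q0 ∈ B0 → same block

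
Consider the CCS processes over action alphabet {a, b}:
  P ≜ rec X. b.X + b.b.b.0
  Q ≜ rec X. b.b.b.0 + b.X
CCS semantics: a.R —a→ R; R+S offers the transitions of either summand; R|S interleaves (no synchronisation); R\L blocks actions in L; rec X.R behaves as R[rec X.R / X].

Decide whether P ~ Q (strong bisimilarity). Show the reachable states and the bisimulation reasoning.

LTS(P): 4 reachable states
  u0 = rec X. b.X + b.b.b.0 ⊢ -b-> u0, -b-> u1
  u1 = b.b.0 ⊢ -b-> u2
  u2 = b.0 ⊢ -b-> u3
  u3 = 0 ⊢ ∅
LTS(Q): 4 reachable states
  v0 = rec X. b.b.b.0 + b.X ⊢ -b-> v0, -b-> v1
  v1 = b.b.0 ⊢ -b-> v2
  v2 = b.0 ⊢ -b-> v3
  v3 = 0 ⊢ ∅
Partition-refinement fixed point:
  B0 = {u0, v0}
  B1 = {u1, v1}
  B2 = {u2, v2}
  B3 = {u3, v3}
u0 ∈ B0, v0 ∈ B0 → same block

YES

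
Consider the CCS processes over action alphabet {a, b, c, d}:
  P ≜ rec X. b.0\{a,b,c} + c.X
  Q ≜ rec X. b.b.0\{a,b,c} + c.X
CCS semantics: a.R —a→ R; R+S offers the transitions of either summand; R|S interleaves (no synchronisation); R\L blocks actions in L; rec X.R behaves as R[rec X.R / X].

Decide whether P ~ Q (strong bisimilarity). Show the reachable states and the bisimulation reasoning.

P ≁ Q

P's transition system — 2 states:
  m0 = rec X. b.0\{a,b,c} + c.X | -b-> m1, -c-> m0
  m1 = 0\{a,b,c} | stopped
Q's transition system — 3 states:
  n0 = rec X. b.b.0\{a,b,c} + c.X | -b-> n1, -c-> n0
  n1 = b.0\{a,b,c} | -b-> n2
  n2 = 0\{a,b,c} | stopped
Partition-refinement fixed point:
  B0 = {m0}
  B1 = {m1, n2}
  B2 = {n0}
  B3 = {n1}
m0 ∈ B0, n0 ∈ B2 → different blocks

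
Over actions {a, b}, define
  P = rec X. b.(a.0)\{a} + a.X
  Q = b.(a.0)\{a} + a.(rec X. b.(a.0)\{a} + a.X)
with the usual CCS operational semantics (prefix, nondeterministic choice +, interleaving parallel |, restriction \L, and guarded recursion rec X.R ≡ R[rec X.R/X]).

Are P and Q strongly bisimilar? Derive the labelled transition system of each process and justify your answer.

Reachable graph of P (2 states):
  p0 = rec X. b.(a.0)\{a} + a.X :: =a=> p0, =b=> p1
  p1 = (a.0)\{a} :: deadlocked
Reachable graph of Q (3 states):
  q0 = b.(a.0)\{a} + a.(rec X. b.(a.0)\{a} + a.X) :: =a=> q1, =b=> q2
  q1 = rec X. b.(a.0)\{a} + a.X :: =a=> q1, =b=> q2
  q2 = (a.0)\{a} :: deadlocked
Bisimilarity quotient blocks:
  B0 = {p0, q0, q1}
  B1 = {p1, q2}
p0 ∈ B0, q0 ∈ B0 → same block

P ~ Q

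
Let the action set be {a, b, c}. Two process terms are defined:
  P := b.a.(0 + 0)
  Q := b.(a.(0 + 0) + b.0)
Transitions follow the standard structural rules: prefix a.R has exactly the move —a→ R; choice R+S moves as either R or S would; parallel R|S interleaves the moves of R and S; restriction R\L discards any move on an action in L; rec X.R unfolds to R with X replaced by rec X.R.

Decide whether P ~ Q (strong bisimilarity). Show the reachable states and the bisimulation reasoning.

P's transition system — 3 states:
  u0 = b.a.(0 + 0) has moves —b→ u1
  u1 = a.(0 + 0) has moves —a→ u2
  u2 = 0 + 0 has moves deadlocked
Q's transition system — 4 states:
  v0 = b.(a.(0 + 0) + b.0) has moves —b→ v1
  v1 = a.(0 + 0) + b.0 has moves —a→ v2, —b→ v3
  v2 = 0 + 0 has moves deadlocked
  v3 = 0 has moves deadlocked
Partition-refinement fixed point:
  B0 = {u0}
  B1 = {u1}
  B2 = {u2, v2, v3}
  B3 = {v0}
  B4 = {v1}
u0 ∈ B0, v0 ∈ B3 → different blocks

P ≁ Q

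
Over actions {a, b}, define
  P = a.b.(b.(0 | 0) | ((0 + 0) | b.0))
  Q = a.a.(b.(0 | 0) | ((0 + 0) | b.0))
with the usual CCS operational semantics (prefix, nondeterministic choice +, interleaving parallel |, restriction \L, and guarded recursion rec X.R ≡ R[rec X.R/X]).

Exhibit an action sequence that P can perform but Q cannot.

ab

LTS(P): 6 reachable states
  u0 = a.b.(b.(0 | 0) | ((0 + 0) | b.0)) ⊢ —a→ u1
  u1 = b.(b.(0 | 0) | ((0 + 0) | b.0)) ⊢ —b→ u2
  u2 = b.(0 | 0) | ((0 + 0) | b.0) ⊢ —b→ u3, —b→ u4
  u3 = 0 | 0 | ((0 + 0) | b.0) ⊢ —b→ u5
  u4 = b.(0 | 0) | ((0 + 0) | 0) ⊢ —b→ u5
  u5 = 0 | 0 | ((0 + 0) | 0) ⊢ ·
LTS(Q): 6 reachable states
  v0 = a.a.(b.(0 | 0) | ((0 + 0) | b.0)) ⊢ —a→ v1
  v1 = a.(b.(0 | 0) | ((0 + 0) | b.0)) ⊢ —a→ v2
  v2 = b.(0 | 0) | ((0 + 0) | b.0) ⊢ —b→ v3, —b→ v4
  v3 = 0 | 0 | ((0 + 0) | b.0) ⊢ —b→ v5
  v4 = b.(0 | 0) | ((0 + 0) | 0) ⊢ —b→ v5
  v5 = 0 | 0 | ((0 + 0) | 0) ⊢ ·
Executing ab from P (initial set {u0}):
  [1] a ⇒ {u1}
  [2] b ⇒ {u2}
  ✓ P
Executing ab from Q (initial set {v0}):
  [1] a ⇒ {v1}
  [2] b ⇒ ∅  — Q cannot continue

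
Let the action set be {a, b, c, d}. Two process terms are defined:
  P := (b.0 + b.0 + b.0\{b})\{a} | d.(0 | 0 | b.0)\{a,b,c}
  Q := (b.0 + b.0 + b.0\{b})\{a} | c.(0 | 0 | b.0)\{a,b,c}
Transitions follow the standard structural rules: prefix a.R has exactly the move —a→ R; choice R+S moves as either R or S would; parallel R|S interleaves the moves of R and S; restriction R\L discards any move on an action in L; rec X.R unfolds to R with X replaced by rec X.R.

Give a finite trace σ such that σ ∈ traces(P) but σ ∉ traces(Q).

Reachable graph of P (6 states):
  m0 = (b.0 + b.0 + b.0\{b})\{a} | d.(0 | 0 | b.0)\{a,b,c} → -b-> m1, -b-> m2, -d-> m3
  m1 = 0\{a} | d.(0 | 0 | b.0)\{a,b,c} → -d-> m4
  m2 = 0\{b}\{a} | d.(0 | 0 | b.0)\{a,b,c} → -d-> m5
  m3 = (b.0 + b.0 + b.0\{b})\{a} | (0 | 0 | b.0)\{a,b,c} → -b-> m4, -b-> m5
  m4 = 0\{a} | (0 | 0 | b.0)\{a,b,c} → (no moves)
  m5 = 0\{b}\{a} | (0 | 0 | b.0)\{a,b,c} → (no moves)
Reachable graph of Q (6 states):
  n0 = (b.0 + b.0 + b.0\{b})\{a} | c.(0 | 0 | b.0)\{a,b,c} → -b-> n1, -b-> n2, -c-> n3
  n1 = 0\{a} | c.(0 | 0 | b.0)\{a,b,c} → -c-> n4
  n2 = 0\{b}\{a} | c.(0 | 0 | b.0)\{a,b,c} → -c-> n5
  n3 = (b.0 + b.0 + b.0\{b})\{a} | (0 | 0 | b.0)\{a,b,c} → -b-> n4, -b-> n5
  n4 = 0\{a} | (0 | 0 | b.0)\{a,b,c} → (no moves)
  n5 = 0\{b}\{a} | (0 | 0 | b.0)\{a,b,c} → (no moves)
Run σ = ⟨d⟩ on P: start {m0}
  [1] d ⇒ {m3}
  P completes σ.
Run σ = ⟨d⟩ on Q: start {n0}
  [1] d ⇒ ∅  — Q cannot continue

d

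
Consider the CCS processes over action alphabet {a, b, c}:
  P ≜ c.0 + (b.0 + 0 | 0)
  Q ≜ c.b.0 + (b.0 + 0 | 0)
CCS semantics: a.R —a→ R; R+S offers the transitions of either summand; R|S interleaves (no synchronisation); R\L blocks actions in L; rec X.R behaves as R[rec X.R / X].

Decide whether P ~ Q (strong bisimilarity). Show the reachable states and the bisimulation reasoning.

NO

P's transition system — 2 states:
  s0 = c.0 + (b.0 + 0 | 0) | -b-> s1, -c-> s1
  s1 = 0 | ∅
Q's transition system — 3 states:
  t0 = c.b.0 + (b.0 + 0 | 0) | -b-> t1, -c-> t2
  t1 = 0 | ∅
  t2 = b.0 | -b-> t1
Bisimilarity quotient blocks:
  B0 = {s0}
  B1 = {s1, t1}
  B2 = {t0}
  B3 = {t2}
s0 ∈ B0, t0 ∈ B2 → different blocks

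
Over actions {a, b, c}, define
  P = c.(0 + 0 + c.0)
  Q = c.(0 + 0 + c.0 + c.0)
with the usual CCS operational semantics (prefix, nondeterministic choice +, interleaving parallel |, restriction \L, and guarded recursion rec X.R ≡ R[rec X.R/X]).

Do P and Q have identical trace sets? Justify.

YES

LTS(P): 3 reachable states
  p0 = c.(0 + 0 + c.0) → —c→ p1
  p1 = 0 + 0 + c.0 → —c→ p2
  p2 = 0 → deadlocked
LTS(Q): 3 reachable states
  q0 = c.(0 + 0 + c.0 + c.0) → —c→ q1
  q1 = 0 + 0 + c.0 + c.0 → —c→ q2
  q2 = 0 → deadlocked
Coarsest stable partition (strong bisimilarity classes):
  B0 = {p0, q0}
  B1 = {p1, q1}
  B2 = {p2, q2}
p0 ∈ B0, q0 ∈ B0 → same block
Bisimilar ⇒ trace-equivalent.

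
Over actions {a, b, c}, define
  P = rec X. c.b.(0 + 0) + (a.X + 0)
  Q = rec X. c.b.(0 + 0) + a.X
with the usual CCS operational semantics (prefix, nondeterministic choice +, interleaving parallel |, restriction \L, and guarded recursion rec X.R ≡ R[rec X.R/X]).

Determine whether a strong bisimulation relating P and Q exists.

bisimilar

Reachable graph of P (3 states):
  s0 = rec X. c.b.(0 + 0) + (a.X + 0) | --a--▸ s0, --c--▸ s1
  s1 = b.(0 + 0) | --b--▸ s2
  s2 = 0 + 0 | deadlocked
Reachable graph of Q (3 states):
  t0 = rec X. c.b.(0 + 0) + a.X | --a--▸ t0, --c--▸ t1
  t1 = b.(0 + 0) | --b--▸ t2
  t2 = 0 + 0 | deadlocked
Bisimilarity quotient blocks:
  B0 = {s0, t0}
  B1 = {s1, t1}
  B2 = {s2, t2}
s0 ∈ B0, t0 ∈ B0 → same block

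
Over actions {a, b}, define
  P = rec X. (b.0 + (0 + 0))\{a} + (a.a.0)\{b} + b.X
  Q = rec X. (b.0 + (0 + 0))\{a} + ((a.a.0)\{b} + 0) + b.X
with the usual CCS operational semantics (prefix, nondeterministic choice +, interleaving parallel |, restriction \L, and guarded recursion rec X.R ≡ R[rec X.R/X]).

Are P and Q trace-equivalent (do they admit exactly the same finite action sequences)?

LTS(P): 4 reachable states
  u0 = rec X. (b.0 + (0 + 0))\{a} + (a.a.0)\{b} + b.X → --a--▸ u1, --b--▸ u0, --b--▸ u2
  u1 = (a.0)\{b} → --a--▸ u3
  u2 = 0\{a} → (no moves)
  u3 = 0\{b} → (no moves)
LTS(Q): 4 reachable states
  v0 = rec X. (b.0 + (0 + 0))\{a} + ((a.a.0)\{b} + 0) + b.X → --a--▸ v1, --b--▸ v0, --b--▸ v2
  v1 = (a.0)\{b} → --a--▸ v3
  v2 = 0\{a} → (no moves)
  v3 = 0\{b} → (no moves)
Partition-refinement fixed point:
  B0 = {u0, v0}
  B1 = {u2, u3, v2, v3}
  B2 = {u1, v1}
u0 ∈ B0, v0 ∈ B0 → same block
Bisimilar ⇒ trace-equivalent.

traces(P) = traces(Q)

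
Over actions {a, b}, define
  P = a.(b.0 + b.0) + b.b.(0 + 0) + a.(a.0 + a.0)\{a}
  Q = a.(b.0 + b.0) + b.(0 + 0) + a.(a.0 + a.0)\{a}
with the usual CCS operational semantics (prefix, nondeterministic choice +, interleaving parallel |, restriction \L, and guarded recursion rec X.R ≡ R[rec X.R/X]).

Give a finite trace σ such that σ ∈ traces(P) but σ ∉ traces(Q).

LTS(P): 6 reachable states
  p0 = a.(b.0 + b.0) + b.b.(0 + 0) + a.(a.0 + a.0)\{a} ⊢ ··a··> p1, ··a··> p2, ··b··> p3
  p1 = (a.0 + a.0)\{a} ⊢ ·
  p2 = b.0 + b.0 ⊢ ··b··> p4
  p3 = b.(0 + 0) ⊢ ··b··> p5
  p4 = 0 ⊢ ·
  p5 = 0 + 0 ⊢ ·
LTS(Q): 5 reachable states
  q0 = a.(b.0 + b.0) + b.(0 + 0) + a.(a.0 + a.0)\{a} ⊢ ··a··> q1, ··a··> q2, ··b··> q3
  q1 = (a.0 + a.0)\{a} ⊢ ·
  q2 = b.0 + b.0 ⊢ ··b··> q4
  q3 = 0 + 0 ⊢ ·
  q4 = 0 ⊢ ·
Trace ⟨bb⟩ through P, begin at {p0}:
  [1] b ⇒ {p3}
  [2] b ⇒ {p5}
  ✓ P
Trace ⟨bb⟩ through Q, begin at {q0}:
  [1] b ⇒ {q3}
  [2] b ⇒ ∅ (Q stuck)

bb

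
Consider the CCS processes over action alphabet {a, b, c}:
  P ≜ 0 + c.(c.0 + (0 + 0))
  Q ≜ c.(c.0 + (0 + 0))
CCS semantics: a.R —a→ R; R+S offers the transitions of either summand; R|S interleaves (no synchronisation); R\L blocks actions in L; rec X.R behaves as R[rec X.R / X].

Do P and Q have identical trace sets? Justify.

P's transition system — 3 states:
  p0 = 0 + c.(c.0 + (0 + 0)) :: --c--▸ p1
  p1 = c.0 + (0 + 0) :: --c--▸ p2
  p2 = 0 :: stopped
Q's transition system — 3 states:
  q0 = c.(c.0 + (0 + 0)) :: --c--▸ q1
  q1 = c.0 + (0 + 0) :: --c--▸ q2
  q2 = 0 :: stopped
Bisimilarity quotient blocks:
  B0 = {p0, q0}
  B1 = {p1, q1}
  B2 = {p2, q2}
p0 ∈ B0, q0 ∈ B0 → same block
Bisimilar ⇒ trace-equivalent.

trace-equivalent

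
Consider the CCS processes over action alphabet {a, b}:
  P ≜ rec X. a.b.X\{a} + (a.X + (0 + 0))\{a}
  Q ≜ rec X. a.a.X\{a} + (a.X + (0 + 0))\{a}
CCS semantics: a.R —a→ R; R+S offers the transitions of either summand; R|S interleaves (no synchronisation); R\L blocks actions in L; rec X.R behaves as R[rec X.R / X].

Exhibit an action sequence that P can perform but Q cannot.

LTS(P): 3 reachable states
  m0 = rec X. a.b.X\{a} + (a.X + (0 + 0))\{a} → -a-> m1
  m1 = b.(rec X. a.b.X\{a} + (a.X + (0 + 0))\{a})\{a} → -b-> m2
  m2 = (rec X. a.b.X\{a} + (a.X + (0 + 0))\{a})\{a} → deadlocked
LTS(Q): 3 reachable states
  n0 = rec X. a.a.X\{a} + (a.X + (0 + 0))\{a} → -a-> n1
  n1 = a.(rec X. a.a.X\{a} + (a.X + (0 + 0))\{a})\{a} → -a-> n2
  n2 = (rec X. a.a.X\{a} + (a.X + (0 + 0))\{a})\{a} → deadlocked
Executing ab from P (initial set {m0}):
  after a @ step 1: {m1}
  after b @ step 2: {m2}
  — P admits the full trace.
Executing ab from Q (initial set {n0}):
  after a @ step 1: {n1}
  after b @ step 2: no successor for Q

ab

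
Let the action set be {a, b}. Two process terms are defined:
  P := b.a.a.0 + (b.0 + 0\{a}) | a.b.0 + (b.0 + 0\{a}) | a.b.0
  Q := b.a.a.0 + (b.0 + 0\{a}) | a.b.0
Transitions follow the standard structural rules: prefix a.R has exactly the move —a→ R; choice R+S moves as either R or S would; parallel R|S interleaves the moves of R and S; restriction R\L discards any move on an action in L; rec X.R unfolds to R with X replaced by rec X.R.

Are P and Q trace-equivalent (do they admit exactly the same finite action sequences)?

LTS(P): 9 reachable states
  p0 = b.a.a.0 + (b.0 + 0\{a}) | a.b.0 + (b.0 + 0\{a}) | a.b.0 ⊢ —a→ p1, —b→ p2, —b→ p3
  p1 = (b.0 + 0\{a}) | b.0 ⊢ —b→ p4, —b→ p5
  p2 = 0 | a.b.0 ⊢ —a→ p5
  p3 = a.a.0 ⊢ —a→ p6
  p4 = (b.0 + 0\{a}) | 0 ⊢ —b→ p7
  p5 = 0 | b.0 ⊢ —b→ p7
  p6 = a.0 ⊢ —a→ p8
  p7 = 0 | 0 ⊢ deadlocked
  p8 = 0 ⊢ deadlocked
LTS(Q): 9 reachable states
  q0 = b.a.a.0 + (b.0 + 0\{a}) | a.b.0 ⊢ —a→ q1, —b→ q2, —b→ q3
  q1 = (b.0 + 0\{a}) | b.0 ⊢ —b→ q4, —b→ q5
  q2 = 0 | a.b.0 ⊢ —a→ q5
  q3 = a.a.0 ⊢ —a→ q6
  q4 = (b.0 + 0\{a}) | 0 ⊢ —b→ q7
  q5 = 0 | b.0 ⊢ —b→ q7
  q6 = a.0 ⊢ —a→ q8
  q7 = 0 | 0 ⊢ deadlocked
  q8 = 0 ⊢ deadlocked
Coarsest stable partition (strong bisimilarity classes):
  B0 = {p0, q0}
  B1 = {p1, q1}
  B2 = {p4, p5, q4, q5}
  B3 = {p7, p8, q7, q8}
  B4 = {p2, q2}
  B5 = {p3, q3}
  B6 = {p6, q6}
p0 ∈ B0, q0 ∈ B0 → same block
Bisimilar ⇒ trace-equivalent.

traces(P) = traces(Q)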